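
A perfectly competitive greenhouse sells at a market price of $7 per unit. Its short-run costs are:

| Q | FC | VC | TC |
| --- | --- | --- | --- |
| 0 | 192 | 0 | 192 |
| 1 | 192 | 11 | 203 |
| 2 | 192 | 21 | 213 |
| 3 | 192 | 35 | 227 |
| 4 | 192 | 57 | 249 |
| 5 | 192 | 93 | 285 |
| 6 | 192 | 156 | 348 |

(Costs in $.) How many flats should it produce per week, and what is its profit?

Q = 0 (shut down); profit = -$192

Tabulate TR − TC: Q=0: -192; Q=1: -196; Q=2: -199; Q=3: -206; Q=4: -221; Q=5: -250; Q=6: -306.
Profit is highest at Q = 0. Equivalently, the lowest AVC in the table is 21/2 ≈ $10.50 at Q = 2, and P = $7 falls below it — price never covers variable cost, so the firm shuts down and loses only its fixed cost.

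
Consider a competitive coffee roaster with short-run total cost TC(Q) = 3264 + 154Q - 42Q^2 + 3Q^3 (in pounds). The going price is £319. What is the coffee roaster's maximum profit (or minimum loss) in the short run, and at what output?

Profit = -£360 at Q = 11

AVC = 154 - 42Q + 3Q^2; min AVC = £7 at Q = 7. Since P = £319 ≥ min AVC, the firm produces.
MC = 154 - 84Q + 9Q^2. Setting P = MC and taking the root on the rising branch gives Q* = 11.
TR = 319·11 = 3509. TC = 3264 + 605 = 3869. Profit = 3509 − 3869 = -£360.
That loss of £360 beats the £3264 the firm would lose by shutting down; producing recovers £2904 of fixed cost.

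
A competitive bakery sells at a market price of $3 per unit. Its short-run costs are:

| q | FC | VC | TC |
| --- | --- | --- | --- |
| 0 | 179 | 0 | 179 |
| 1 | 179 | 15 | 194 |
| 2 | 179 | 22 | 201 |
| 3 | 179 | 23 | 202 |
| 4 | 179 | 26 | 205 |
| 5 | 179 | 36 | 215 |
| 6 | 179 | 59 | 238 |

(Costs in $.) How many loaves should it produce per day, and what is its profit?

q = 0 (shut down); profit = -$179

Profit at each row (π = 3q − TC): q=0: -179; q=1: -191; q=2: -195; q=3: -193; q=4: -193; q=5: -200; q=6: -220.
Profit is highest at q = 0. Equivalently, the lowest AVC in the table is 26/4 ≈ $6.50 at q = 4, and P = $3 falls below it — price never covers variable cost, so the firm shuts down and loses only its fixed cost.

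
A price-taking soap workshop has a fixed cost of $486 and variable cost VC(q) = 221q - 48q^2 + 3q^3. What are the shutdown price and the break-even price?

Shutdown price = min AVC. AVC = 221 - 48q + 3q^2, with vertex at q = 8 and minimum $29.
ATC = 486/q + 221 - 48q + 3q^2. Setting dATC/dq = −486/q^2 − 48 + 6q = 0 gives q = 9 (since 6·9^3 − 48·9^2 = 486).
min ATC = 486/9 + 221 − 48·9 + 3·9^2 = $86. That is the break-even price.
For $29 ≤ P < $86 the firm produces at a loss; below $29 it shuts down.

Shutdown price = $29; break-even price = $86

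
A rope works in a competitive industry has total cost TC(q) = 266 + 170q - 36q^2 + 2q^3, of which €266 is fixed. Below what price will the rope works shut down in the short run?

Short-run supply begins at min AVC. From VC = 170q - 36q^2 + 2q^3, AVC = 170 - 36q + 2q^2.
At the minimum of AVC, MC = AVC. MC = 170 - 72q + 6q^2; setting MC = AVC gives 4q^2 - 36q = 0, so q = 9. min AVC = 8.
So the shutdown price is €8.

€8 per unit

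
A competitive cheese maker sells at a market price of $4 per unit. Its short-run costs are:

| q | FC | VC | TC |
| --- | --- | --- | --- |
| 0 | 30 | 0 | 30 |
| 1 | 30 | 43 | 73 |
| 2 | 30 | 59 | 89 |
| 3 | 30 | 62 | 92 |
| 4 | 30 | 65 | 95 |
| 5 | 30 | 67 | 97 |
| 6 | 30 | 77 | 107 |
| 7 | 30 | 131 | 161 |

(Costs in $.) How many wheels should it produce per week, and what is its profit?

Tabulate TR − TC: q=0: -30; q=1: -69; q=2: -81; q=3: -80; q=4: -79; q=5: -77; q=6: -83; q=7: -133.
Profit is highest at q = 0. Equivalently, the lowest AVC in the table is 77/6 ≈ $12.83 at q = 6, and P = $4 falls below it — price never covers variable cost, so the firm shuts down and loses only its fixed cost.

q = 0 (shut down); profit = -$30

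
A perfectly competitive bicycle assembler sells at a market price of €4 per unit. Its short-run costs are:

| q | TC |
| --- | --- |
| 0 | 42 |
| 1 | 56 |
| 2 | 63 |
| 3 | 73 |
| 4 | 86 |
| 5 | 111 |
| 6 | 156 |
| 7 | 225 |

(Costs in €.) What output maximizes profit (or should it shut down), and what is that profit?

q = 0 (shut down); profit = -€42

Profit at each row (π = 4q − TC): q=0: -42; q=1: -52; q=2: -55; q=3: -61; q=4: -70; q=5: -91; q=6: -132; q=7: -197.
Profit is highest at q = 0. Equivalently, the lowest AVC in the table is 31/3 ≈ €10.33 at q = 3, and P = €4 falls below it — price never covers variable cost, so the firm shuts down and loses only its fixed cost.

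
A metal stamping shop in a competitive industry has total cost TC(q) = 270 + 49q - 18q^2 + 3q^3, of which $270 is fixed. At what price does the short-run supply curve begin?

The firm shuts down when price falls below the minimum of average variable cost. AVC = VC/q = 49 - 18q + 3q^2.
At the minimum of AVC, MC = AVC. MC = 49 - 36q + 9q^2; setting MC = AVC gives 6q^2 - 18q = 0, so q = 3. min AVC = 22.
For P < $22 the firm produces nothing.

$22 per unit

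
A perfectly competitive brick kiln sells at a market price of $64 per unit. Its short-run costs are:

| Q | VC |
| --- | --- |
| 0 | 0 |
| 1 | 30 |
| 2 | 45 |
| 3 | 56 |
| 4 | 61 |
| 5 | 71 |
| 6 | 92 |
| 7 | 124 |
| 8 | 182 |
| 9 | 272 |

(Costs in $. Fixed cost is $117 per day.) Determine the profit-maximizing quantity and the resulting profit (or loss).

Q = 8; profit = $213

Tabulate TR − TC: Q=0: -117; Q=1: -83; Q=2: -34; Q=3: 19; Q=4: 78; Q=5: 132; Q=6: 175; Q=7: 207; Q=8: 213; Q=9: 187.
Profit is maximized at Q = 8. AVC there is 182/8 = $22.75 ≤ P, so producing beats shutting down (which would give -$117).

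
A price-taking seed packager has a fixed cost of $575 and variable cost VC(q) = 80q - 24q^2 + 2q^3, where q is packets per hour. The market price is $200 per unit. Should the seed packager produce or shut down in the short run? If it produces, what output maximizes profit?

Produce at q = 10

Variable cost is VC = 80q - 24q^2 + 2q^3, so AVC = VC/q = 80 - 24q + 2q^2 and MC = dTC/dq = 80 - 48q + 6q^2.
The AVC parabola has its vertex at q = 24/4 = 6, where AVC = 80 - 24·6 + 2·6^2 = $8.
Because $200 ≥ $8, revenue can cover variable cost; the firm operates.
Set P = MC: 200 = 80 - 48q + 6q^2 → -120 - 48q + 6q^2 = 0. The roots are q = -2 and q = 10; the profit-maximizing output is on the rising part of MC, so q* = 10.
Check: AVC at q = 10 is $40 ≤ P, so revenue covers variable cost.
Profit = P·q − TC = 200·10 − 975 = $1025.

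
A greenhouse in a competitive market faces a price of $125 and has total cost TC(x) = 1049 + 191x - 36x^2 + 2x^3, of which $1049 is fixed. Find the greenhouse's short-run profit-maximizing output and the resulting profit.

AVC = 191 - 36x + 2x^2; min AVC = $29 at x = 9. Since P = $125 ≥ min AVC, the firm produces.
With MC = 191 - 72x + 6x^2, P = MC on the upward-sloping part at x* = 11.
TR = 125·11 = 1375. TC = 1049 + 407 = 1456. Profit = 1375 − 1456 = -$81.
By producing, the firm covers all variable cost plus $968 of fixed cost; shutting down would lose the full $1049.

Profit = -$81 at x = 11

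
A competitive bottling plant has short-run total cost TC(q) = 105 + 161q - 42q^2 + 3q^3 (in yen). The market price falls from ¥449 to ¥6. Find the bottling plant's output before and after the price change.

AVC = 161 - 42q + 3q^2, minimized at q = 7 where min AVC = ¥14. MC = 161 - 84q + 9q^2.
With P = ¥449 above the shutdown price, P = MC gives q = 12.
At P = ¥6 < min AVC = ¥14, price no longer covers variable cost at any output, so the firm shuts down: q = 0.

Output falls from 12 to 0 (the firm shuts down)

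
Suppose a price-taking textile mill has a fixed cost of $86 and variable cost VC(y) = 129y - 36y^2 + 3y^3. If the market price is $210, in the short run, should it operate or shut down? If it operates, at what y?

Strip out fixed cost: VC = 129y - 36y^2 + 3y^3. Then AVC = 129 - 36y + 3y^2 and MC = 129 - 72y + 9y^2.
The AVC parabola has its vertex at y = 36/6 = 6, where AVC = 129 - 36·6 + 3·6^2 = $21.
Since P = $210 ≥ min AVC = $21, price covers variable cost and the firm should produce.
Set P = MC: 210 = 129 - 72y + 9y^2 → -81 - 72y + 9y^2 = 0. The roots are y = -1 and y = 9; the profit-maximizing output is on the rising part of MC, so y* = 9.
Check: AVC at y = 9 is $48 ≤ P, so revenue covers variable cost.
Profit = P·y − TC = 210·9 − 518 = $1372.

Produce at y = 9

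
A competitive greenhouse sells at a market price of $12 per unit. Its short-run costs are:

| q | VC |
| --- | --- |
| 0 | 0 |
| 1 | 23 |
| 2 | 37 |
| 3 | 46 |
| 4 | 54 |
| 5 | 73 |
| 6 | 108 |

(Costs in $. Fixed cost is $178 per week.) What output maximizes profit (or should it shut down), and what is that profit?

Compute π = P·q − TC at each output: q=0: -178; q=1: -189; q=2: -191; q=3: -188; q=4: -184; q=5: -191; q=6: -214.
Profit is highest at q = 0. Equivalently, the lowest AVC in the table is 54/4 ≈ $13.50 at q = 4, and P = $12 falls below it — price never covers variable cost, so the firm shuts down and loses only its fixed cost.

q = 0 (shut down); profit = -$178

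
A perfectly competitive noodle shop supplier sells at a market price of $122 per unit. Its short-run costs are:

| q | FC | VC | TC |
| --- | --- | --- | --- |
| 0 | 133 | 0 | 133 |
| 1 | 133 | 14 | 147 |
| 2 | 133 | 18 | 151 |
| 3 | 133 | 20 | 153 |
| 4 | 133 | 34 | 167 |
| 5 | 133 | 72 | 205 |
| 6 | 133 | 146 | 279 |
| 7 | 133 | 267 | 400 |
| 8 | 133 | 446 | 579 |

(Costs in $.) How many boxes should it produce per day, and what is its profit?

Tabulate TR − TC: q=0: -133; q=1: -25; q=2: 93; q=3: 213; q=4: 321; q=5: 405; q=6: 453; q=7: 454; q=8: 397.
Profit is maximized at q = 7. AVC there is 267/7 = $38.14 ≤ P, so producing beats shutting down (which would give -$133).

q = 7; profit = $454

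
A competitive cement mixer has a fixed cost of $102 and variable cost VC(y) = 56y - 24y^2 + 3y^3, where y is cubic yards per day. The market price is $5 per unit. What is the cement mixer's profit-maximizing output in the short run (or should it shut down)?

Shut down

Variable cost is VC = 56y - 24y^2 + 3y^3, so AVC = VC/y = 56 - 24y + 3y^2 and MC = dTC/dy = 56 - 48y + 9y^2.
The AVC parabola has its vertex at y = 24/6 = 4, where AVC = 56 - 24·4 + 3·4^2 = $8.
P = $5 lies below min AVC = $8; no output level covers variable cost.
Best response: produce nothing and absorb the $102 fixed cost.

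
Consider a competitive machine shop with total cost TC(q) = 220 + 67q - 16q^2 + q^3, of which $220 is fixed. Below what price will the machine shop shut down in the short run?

$3 per unit

The firm shuts down when price falls below the minimum of average variable cost. AVC = VC/q = 67 - 16q + q^2.
At the minimum of AVC, MC = AVC. MC = 67 - 32q + 3q^2; setting MC = AVC gives 2q^2 - 16q = 0, so q = 8. min AVC = 3.
For P < $3 the firm produces nothing.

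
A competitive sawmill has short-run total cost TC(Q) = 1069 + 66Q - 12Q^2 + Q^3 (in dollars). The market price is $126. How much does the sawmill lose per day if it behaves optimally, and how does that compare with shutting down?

AVC = 66 - 12Q + Q^2 has its minimum $30 at Q = 6; price $126 clears that bar, so the firm operates.
MC = 66 - 24Q + 3Q^2. Setting P = MC and taking the root on the rising branch gives Q* = 10.
TR = 126·10 = 1260. TC = 1069 + 460 = 1529. Profit = 1260 − 1529 = -$269.
Shutting down would mean losing the fixed cost of $1069, so operating at a loss of $269 is better by $800.

Profit = -$269 at Q = 10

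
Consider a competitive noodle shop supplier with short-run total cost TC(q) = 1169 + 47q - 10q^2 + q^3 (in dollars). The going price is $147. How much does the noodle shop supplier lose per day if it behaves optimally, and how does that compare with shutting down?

Profit = -$169 at q = 10

AVC = 47 - 10q + q^2 has its minimum $22 at q = 5; price $147 clears that bar, so the firm operates.
MC = 47 - 20q + 3q^2. Setting P = MC and taking the root on the rising branch gives q* = 10.
TR = 147·10 = 1470. TC = 1169 + 470 = 1639. Profit = 1470 − 1639 = -$169.
Shutting down would mean losing the fixed cost of $1169, so operating at a loss of $169 is better by $1000.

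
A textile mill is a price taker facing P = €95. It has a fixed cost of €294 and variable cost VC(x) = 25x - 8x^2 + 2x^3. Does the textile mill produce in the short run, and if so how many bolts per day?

Produce at x = 5

Strip out fixed cost: VC = 25x - 8x^2 + 2x^3. Then AVC = 25 - 8x + 2x^2 and MC = 25 - 16x + 6x^2.
The AVC parabola has its vertex at x = 8/4 = 2, where AVC = 25 - 8·2 + 2·2^2 = €17.
Because €95 ≥ €17, revenue can cover variable cost; the firm operates.
Solving P = MC: -70 - 16x + 6x^2 = 0 ⇒ x = -7/3 or 5. On the upward-sloping branch, x* = 5.
Check: AVC at x = 5 is €35 ≤ P, so revenue covers variable cost.
Profit = P·x − TC = 95·5 − 469 = €6.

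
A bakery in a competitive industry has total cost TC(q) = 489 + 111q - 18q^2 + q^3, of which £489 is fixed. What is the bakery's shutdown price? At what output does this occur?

£30 per unit, at q = 9

Short-run supply begins at min AVC. From VC = 111q - 18q^2 + q^3, AVC = 111 - 18q + q^2.
dAVC/dq = -18 + 2q = 0 gives q = 9. min AVC = 111 - 18·9 + 9^2 = 30.
For P < £30 the firm produces nothing.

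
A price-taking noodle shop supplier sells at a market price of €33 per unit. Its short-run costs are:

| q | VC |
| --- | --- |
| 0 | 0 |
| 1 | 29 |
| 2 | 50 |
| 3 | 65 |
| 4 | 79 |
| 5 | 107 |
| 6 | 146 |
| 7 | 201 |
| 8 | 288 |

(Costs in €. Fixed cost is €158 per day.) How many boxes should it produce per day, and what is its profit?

Compute π = P·q − TC at each output: q=0: -158; q=1: -154; q=2: -142; q=3: -124; q=4: -105; q=5: -100; q=6: -106; q=7: -128; q=8: -182.
Profit is maximized at q = 5. AVC there is 107/5 = €21.40 ≤ P, so producing beats shutting down (which would give -€158).

q = 5; profit = -€100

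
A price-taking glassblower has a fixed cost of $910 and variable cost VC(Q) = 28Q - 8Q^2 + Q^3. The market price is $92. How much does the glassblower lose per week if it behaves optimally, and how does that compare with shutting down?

AVC = 28 - 8Q + Q^2; min AVC = $12 at Q = 4. Since P = $92 ≥ min AVC, the firm produces.
MC = 28 - 16Q + 3Q^2. Setting P = MC and taking the root on the rising branch gives Q* = 8.
TR = 92·8 = 736. TC = 910 + 224 = 1134. Profit = 736 − 1134 = -$398.
Shutting down would mean losing the fixed cost of $910, so operating at a loss of $398 is better by $512.

Profit = -$398 at Q = 8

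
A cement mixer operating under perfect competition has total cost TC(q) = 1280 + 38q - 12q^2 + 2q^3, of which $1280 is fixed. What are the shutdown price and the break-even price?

Shutdown price = $20; break-even price = $230

Shutdown price = min AVC. AVC = 38 - 12q + 2q^2, with vertex at q = 3 and minimum $20.
ATC = 1280/q + 38 - 12q + 2q^2. Setting dATC/dq = −1280/q^2 − 12 + 4q = 0 gives q = 8 (since 4·8^3 − 12·8^2 = 1280).
min ATC = 1280/8 + 38 − 12·8 + 2·8^2 = $230. That is the break-even price.
For $20 ≤ P < $230 the firm produces at a loss; below $20 it shuts down.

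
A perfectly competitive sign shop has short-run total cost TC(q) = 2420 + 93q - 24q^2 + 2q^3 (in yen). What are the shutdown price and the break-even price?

Shutdown price = ¥21; break-even price = ¥291

AVC = 93 - 24q + 2q^2; minimized at q = 6, giving min AVC = ¥21. That is the shutdown price.
ATC = 2420/q + 93 - 24q + 2q^2. Setting dATC/dq = −2420/q^2 − 24 + 4q = 0 gives q = 11 (since 4·11^3 − 24·11^2 = 2420).
min ATC = 2420/11 + 93 − 24·11 + 2·11^2 = ¥291. That is the break-even price.
For ¥21 ≤ P < ¥291 the firm produces at a loss; below ¥21 it shuts down.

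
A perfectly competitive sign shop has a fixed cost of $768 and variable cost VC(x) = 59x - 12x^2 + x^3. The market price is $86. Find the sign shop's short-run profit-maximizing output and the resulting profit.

AVC = 59 - 12x + x^2 has its minimum $23 at x = 6; price $86 clears that bar, so the firm operates.
MC = 59 - 24x + 3x^2. Setting P = MC and taking the root on the rising branch gives x* = 9.
TR = 86·9 = 774. TC = 768 + 288 = 1056. Profit = 774 − 1056 = -$282.
By producing, the firm covers all variable cost plus $486 of fixed cost; shutting down would lose the full $768.

Profit = -$282 at x = 9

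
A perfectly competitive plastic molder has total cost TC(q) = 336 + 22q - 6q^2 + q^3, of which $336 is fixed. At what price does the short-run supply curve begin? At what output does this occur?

Short-run supply begins at min AVC. From VC = 22q - 6q^2 + q^3, AVC = 22 - 6q + q^2.
dAVC/dq = -6 + 2q = 0 gives q = 3. min AVC = 22 - 6·3 + 3^2 = 13.
For P < $13 the firm produces nothing.

$13 per unit, at q = 3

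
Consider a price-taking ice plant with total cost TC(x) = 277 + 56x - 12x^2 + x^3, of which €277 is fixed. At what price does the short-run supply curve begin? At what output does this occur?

€20 per unit, at x = 6

Short-run supply begins at min AVC. From VC = 56x - 12x^2 + x^3, AVC = 56 - 12x + x^2.
At the minimum of AVC, MC = AVC. MC = 56 - 24x + 3x^2; setting MC = AVC gives 2x^2 - 12x = 0, so x = 6. min AVC = 20.
The firm shuts down for any P below €20.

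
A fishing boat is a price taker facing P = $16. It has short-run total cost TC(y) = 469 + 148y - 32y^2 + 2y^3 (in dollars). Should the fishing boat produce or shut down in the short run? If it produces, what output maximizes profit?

From TC, MC = TC'(y) = 148 - 64y + 6y^2 and AVC = VC/y = 148 - 32y + 2y^2.
AVC hits its minimum where MC = AVC, at y = 8, giving min AVC = 148 - 32·8 + 2·8^2 = $20.
Since P = $16 < min AVC = $20, price fails to cover variable cost at any output.
Best response: produce nothing and absorb the $469 fixed cost.

Shut down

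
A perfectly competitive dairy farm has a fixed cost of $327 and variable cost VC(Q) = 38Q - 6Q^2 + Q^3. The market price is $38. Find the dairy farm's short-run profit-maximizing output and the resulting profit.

Profit = -$295 at Q = 4

AVC = 38 - 6Q + Q^2; min AVC = $29 at Q = 3. Since P = $38 ≥ min AVC, the firm produces.
With MC = 38 - 12Q + 3Q^2, P = MC on the upward-sloping part at Q* = 4.
TR = 38·4 = 152. TC = 327 + 120 = 447. Profit = 152 − 447 = -$295.
Shutting down would mean losing the fixed cost of $327, so operating at a loss of $295 is better by $32.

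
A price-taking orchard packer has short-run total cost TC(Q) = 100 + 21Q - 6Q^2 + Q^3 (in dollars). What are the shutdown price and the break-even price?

Shutdown price = $12; break-even price = $36

Shutdown price = min AVC. AVC = 21 - 6Q + Q^2, with vertex at Q = 3 and minimum $12.
ATC = 100/Q + 21 - 6Q + Q^2. Setting dATC/dQ = −100/Q^2 − 6 + 2Q = 0 gives Q = 5 (since 2·5^3 − 6·5^2 = 100).
min ATC = 100/5 + 21 − 6·5 + 5^2 = $36. That is the break-even price.
Between these two prices the firm operates at a loss; above $36 it earns a profit.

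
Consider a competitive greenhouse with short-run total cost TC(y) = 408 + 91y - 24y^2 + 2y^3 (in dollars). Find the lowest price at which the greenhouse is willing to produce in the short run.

The firm shuts down when price falls below the minimum of average variable cost. AVC = VC/y = 91 - 24y + 2y^2.
At the minimum of AVC, MC = AVC. MC = 91 - 48y + 6y^2; setting MC = AVC gives 4y^2 - 24y = 0, so y = 6. min AVC = 19.
For P < $19 the firm produces nothing.

$19 per unit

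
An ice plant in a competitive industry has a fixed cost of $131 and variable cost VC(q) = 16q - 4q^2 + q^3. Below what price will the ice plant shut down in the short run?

The firm shuts down when price falls below the minimum of average variable cost. AVC = VC/q = 16 - 4q + q^2.
dAVC/dq = -4 + 2q = 0 gives q = 2. min AVC = 16 - 4·2 + 2^2 = 12.
The firm shuts down for any P below $12.

$12 per unit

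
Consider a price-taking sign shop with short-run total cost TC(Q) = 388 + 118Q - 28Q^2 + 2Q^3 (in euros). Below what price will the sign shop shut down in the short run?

€20 per unit

Short-run supply begins at min AVC. From VC = 118Q - 28Q^2 + 2Q^3, AVC = 118 - 28Q + 2Q^2.
At the minimum of AVC, MC = AVC. MC = 118 - 56Q + 6Q^2; setting MC = AVC gives 4Q^2 - 28Q = 0, so Q = 7. min AVC = 20.
So the shutdown price is €20.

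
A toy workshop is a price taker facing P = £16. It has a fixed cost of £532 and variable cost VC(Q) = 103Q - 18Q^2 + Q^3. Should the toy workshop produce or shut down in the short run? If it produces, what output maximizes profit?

From TC, MC = TC'(Q) = 103 - 36Q + 3Q^2 and AVC = VC/Q = 103 - 18Q + Q^2.
The AVC parabola has its vertex at Q = 18/2 = 9, where AVC = 103 - 18·9 + 9^2 = £22.
P = £16 lies below min AVC = £22; no output level covers variable cost.
The firm minimizes its loss by shutting down and losing only its fixed cost of £532.

Shut down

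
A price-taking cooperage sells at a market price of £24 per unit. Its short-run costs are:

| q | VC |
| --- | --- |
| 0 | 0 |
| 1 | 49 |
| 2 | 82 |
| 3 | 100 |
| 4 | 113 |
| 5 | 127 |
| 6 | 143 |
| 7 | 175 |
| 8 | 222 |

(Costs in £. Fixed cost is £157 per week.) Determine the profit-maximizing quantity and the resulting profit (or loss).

Profit at each row (π = 24q − TC): q=0: -157; q=1: -182; q=2: -191; q=3: -185; q=4: -174; q=5: -164; q=6: -156; q=7: -164; q=8: -187.
Profit is maximized at q = 6. AVC there is 143/6 = £23.83 ≤ P, so producing beats shutting down (which would give -£157).

q = 6; profit = -£156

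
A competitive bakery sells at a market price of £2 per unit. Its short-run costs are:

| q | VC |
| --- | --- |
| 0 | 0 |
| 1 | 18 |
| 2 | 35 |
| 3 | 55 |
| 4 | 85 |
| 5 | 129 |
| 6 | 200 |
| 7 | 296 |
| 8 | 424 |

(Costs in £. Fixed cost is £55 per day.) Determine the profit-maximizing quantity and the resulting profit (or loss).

Compute π = P·q − TC at each output: q=0: -55; q=1: -71; q=2: -86; q=3: -104; q=4: -132; q=5: -174; q=6: -243; q=7: -337; q=8: -463.
Profit is highest at q = 0. Equivalently, the lowest AVC in the table is 35/2 ≈ £17.50 at q = 2, and P = £2 falls below it — price never covers variable cost, so the firm shuts down and loses only its fixed cost.

q = 0 (shut down); profit = -£55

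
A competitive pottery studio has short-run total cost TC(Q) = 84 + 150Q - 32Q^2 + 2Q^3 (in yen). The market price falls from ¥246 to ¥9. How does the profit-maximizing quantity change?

Output falls from 12 to 0 (the firm shuts down)

MC = 150 - 64Q + 6Q^2; the shutdown threshold is min AVC = ¥22 (at Q = 8).
With P = ¥246 above the shutdown price, P = MC gives Q = 12.
At P = ¥9 < min AVC = ¥22, price no longer covers variable cost at any output, so the firm shuts down: Q = 0.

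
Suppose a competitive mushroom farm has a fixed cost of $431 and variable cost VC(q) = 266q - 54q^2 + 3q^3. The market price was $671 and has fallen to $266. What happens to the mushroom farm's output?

MC = 266 - 108q + 9q^2; the shutdown threshold is min AVC = $23 (at q = 9).
At P = $671 ≥ min AVC, set P = MC on the rising branch: q = 15.
At P = $266 ≥ min AVC, set P = MC: q = 12. The firm stays open but cuts output.

Output falls from 15 to 12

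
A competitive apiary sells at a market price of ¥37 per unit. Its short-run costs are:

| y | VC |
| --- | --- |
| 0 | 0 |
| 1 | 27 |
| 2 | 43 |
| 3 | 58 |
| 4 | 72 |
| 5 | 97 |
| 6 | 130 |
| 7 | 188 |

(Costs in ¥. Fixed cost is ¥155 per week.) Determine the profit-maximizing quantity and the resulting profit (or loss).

Tabulate TR − TC: y=0: -155; y=1: -145; y=2: -124; y=3: -102; y=4: -79; y=5: -67; y=6: -63; y=7: -84.
Profit is maximized at y = 6. AVC there is 130/6 = ¥21.67 ≤ P, so producing beats shutting down (which would give -¥155).

y = 6; profit = -¥63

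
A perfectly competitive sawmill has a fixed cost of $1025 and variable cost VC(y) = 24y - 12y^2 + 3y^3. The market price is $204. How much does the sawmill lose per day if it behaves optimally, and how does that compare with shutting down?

Profit = -$161 at y = 6

AVC = 24 - 12y + 3y^2 has its minimum $12 at y = 2; price $204 clears that bar, so the firm operates.
With MC = 24 - 24y + 9y^2, P = MC on the upward-sloping part at y* = 6.
TR = 204·6 = 1224. TC = 1025 + 360 = 1385. Profit = 1224 − 1385 = -$161.
Shutting down would mean losing the fixed cost of $1025, so operating at a loss of $161 is better by $864.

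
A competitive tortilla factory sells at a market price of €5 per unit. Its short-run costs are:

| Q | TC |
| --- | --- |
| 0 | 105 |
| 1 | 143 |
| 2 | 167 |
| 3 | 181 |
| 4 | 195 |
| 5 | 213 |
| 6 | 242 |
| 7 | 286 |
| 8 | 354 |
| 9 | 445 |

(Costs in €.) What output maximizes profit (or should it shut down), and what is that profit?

Q = 0 (shut down); profit = -€105

Profit at each row (π = 5Q − TC): Q=0: -105; Q=1: -138; Q=2: -157; Q=3: -166; Q=4: -175; Q=5: -188; Q=6: -212; Q=7: -251; Q=8: -314; Q=9: -400.
Profit is highest at Q = 0. Equivalently, the lowest AVC in the table is 108/5 ≈ €21.60 at Q = 5, and P = €5 falls below it — price never covers variable cost, so the firm shuts down and loses only its fixed cost.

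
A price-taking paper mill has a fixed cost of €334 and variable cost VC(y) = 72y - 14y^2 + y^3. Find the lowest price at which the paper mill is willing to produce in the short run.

€23 per unit

The firm shuts down when price falls below the minimum of average variable cost. AVC = VC/y = 72 - 14y + y^2.
At the minimum of AVC, MC = AVC. MC = 72 - 28y + 3y^2; setting MC = AVC gives 2y^2 - 14y = 0, so y = 7. min AVC = 23.
For P < €23 the firm produces nothing.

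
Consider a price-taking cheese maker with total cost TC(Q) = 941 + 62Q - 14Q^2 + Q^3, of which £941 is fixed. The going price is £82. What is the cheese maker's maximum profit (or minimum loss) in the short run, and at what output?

Profit = -£341 at Q = 10

AVC = 62 - 14Q + Q^2; min AVC = £13 at Q = 7. Since P = £82 ≥ min AVC, the firm produces.
With MC = 62 - 28Q + 3Q^2, P = MC on the upward-sloping part at Q* = 10.
TR = 82·10 = 820. TC = 941 + 220 = 1161. Profit = 820 − 1161 = -£341.
That loss of £341 beats the £941 the firm would lose by shutting down; producing recovers £600 of fixed cost.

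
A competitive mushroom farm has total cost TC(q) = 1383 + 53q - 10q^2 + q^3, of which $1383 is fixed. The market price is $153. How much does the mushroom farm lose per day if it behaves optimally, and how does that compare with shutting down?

AVC = 53 - 10q + q^2; min AVC = $28 at q = 5. Since P = $153 ≥ min AVC, the firm produces.
With MC = 53 - 20q + 3q^2, P = MC on the upward-sloping part at q* = 10.
TR = 153·10 = 1530. TC = 1383 + 530 = 1913. Profit = 1530 − 1913 = -$383.
Shutting down would mean losing the fixed cost of $1383, so operating at a loss of $383 is better by $1000.

Profit = -$383 at q = 10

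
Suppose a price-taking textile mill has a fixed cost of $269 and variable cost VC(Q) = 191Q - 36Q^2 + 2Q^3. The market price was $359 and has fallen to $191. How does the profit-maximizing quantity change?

MC = 191 - 72Q + 6Q^2; the shutdown threshold is min AVC = $29 (at Q = 9).
With P = $359 above the shutdown price, P = MC gives Q = 14.
At P = $191 ≥ min AVC, set P = MC: Q = 12. The firm stays open but cuts output.

Output falls from 14 to 12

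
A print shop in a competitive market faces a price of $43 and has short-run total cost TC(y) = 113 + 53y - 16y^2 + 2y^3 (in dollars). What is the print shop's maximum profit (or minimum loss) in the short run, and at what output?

AVC = 53 - 16y + 2y^2; min AVC = $21 at y = 4. Since P = $43 ≥ min AVC, the firm produces.
MC = 53 - 32y + 6y^2. Setting P = MC and taking the root on the rising branch gives y* = 5.
TR = 43·5 = 215. TC = 113 + 115 = 228. Profit = 215 − 228 = -$13.
Shutting down would mean losing the fixed cost of $113, so operating at a loss of $13 is better by $100.

Profit = -$13 at y = 5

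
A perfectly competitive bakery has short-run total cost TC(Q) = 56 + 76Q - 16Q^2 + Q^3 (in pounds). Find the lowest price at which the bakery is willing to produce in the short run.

Short-run supply begins at min AVC. From VC = 76Q - 16Q^2 + Q^3, AVC = 76 - 16Q + Q^2.
At the minimum of AVC, MC = AVC. MC = 76 - 32Q + 3Q^2; setting MC = AVC gives 2Q^2 - 16Q = 0, so Q = 8. min AVC = 12.
The firm shuts down for any P below £12.

£12 per unit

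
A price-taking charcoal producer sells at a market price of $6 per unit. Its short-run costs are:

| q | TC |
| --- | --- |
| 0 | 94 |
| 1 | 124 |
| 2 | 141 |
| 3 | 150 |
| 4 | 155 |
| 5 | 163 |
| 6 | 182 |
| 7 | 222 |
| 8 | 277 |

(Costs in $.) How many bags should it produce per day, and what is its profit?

q = 0 (shut down); profit = -$94

Compute π = P·q − TC at each output: q=0: -94; q=1: -118; q=2: -129; q=3: -132; q=4: -131; q=5: -133; q=6: -146; q=7: -180; q=8: -229.
Profit is highest at q = 0. Equivalently, the lowest AVC in the table is 69/5 ≈ $13.80 at q = 5, and P = $6 falls below it — price never covers variable cost, so the firm shuts down and loses only its fixed cost.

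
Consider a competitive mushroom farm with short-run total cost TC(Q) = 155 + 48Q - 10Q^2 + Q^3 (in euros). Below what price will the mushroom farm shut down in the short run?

€23 per unit

Short-run supply begins at min AVC. From VC = 48Q - 10Q^2 + Q^3, AVC = 48 - 10Q + Q^2.
At the minimum of AVC, MC = AVC. MC = 48 - 20Q + 3Q^2; setting MC = AVC gives 2Q^2 - 10Q = 0, so Q = 5. min AVC = 23.
So the shutdown price is €23.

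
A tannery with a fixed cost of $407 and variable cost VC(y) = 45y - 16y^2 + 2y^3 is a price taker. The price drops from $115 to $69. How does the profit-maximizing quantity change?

MC = 45 - 32y + 6y^2; the shutdown threshold is min AVC = $13 (at y = 4).
With P = $115 above the shutdown price, P = MC gives y = 7.
At P = $69 ≥ min AVC, set P = MC: y = 6. The firm stays open but cuts output.

Output falls from 7 to 6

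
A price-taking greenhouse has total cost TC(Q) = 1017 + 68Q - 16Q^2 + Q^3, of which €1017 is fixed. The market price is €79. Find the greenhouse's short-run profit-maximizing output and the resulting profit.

Profit = -€291 at Q = 11

AVC = 68 - 16Q + Q^2; min AVC = €4 at Q = 8. Since P = €79 ≥ min AVC, the firm produces.
MC = 68 - 32Q + 3Q^2. Setting P = MC and taking the root on the rising branch gives Q* = 11.
TR = 79·11 = 869. TC = 1017 + 143 = 1160. Profit = 869 − 1160 = -€291.
By producing, the firm covers all variable cost plus €726 of fixed cost; shutting down would lose the full €1017.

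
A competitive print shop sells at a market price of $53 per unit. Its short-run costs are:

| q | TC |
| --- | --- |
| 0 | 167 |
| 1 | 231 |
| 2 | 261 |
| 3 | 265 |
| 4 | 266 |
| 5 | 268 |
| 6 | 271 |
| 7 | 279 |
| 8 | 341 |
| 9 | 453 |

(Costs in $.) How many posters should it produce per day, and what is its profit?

q = 7; profit = $92

Profit at each row (π = 53q − TC): q=0: -167; q=1: -178; q=2: -155; q=3: -106; q=4: -54; q=5: -3; q=6: 47; q=7: 92; q=8: 83; q=9: 24.
Profit is maximized at q = 7. AVC there is 112/7 = $16 ≤ P, so producing beats shutting down (which would give -$167).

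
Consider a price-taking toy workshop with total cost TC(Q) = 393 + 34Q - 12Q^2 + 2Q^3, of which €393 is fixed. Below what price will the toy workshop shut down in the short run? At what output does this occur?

€16 per unit, at Q = 3

Short-run supply begins at min AVC. From VC = 34Q - 12Q^2 + 2Q^3, AVC = 34 - 12Q + 2Q^2.
At the minimum of AVC, MC = AVC. MC = 34 - 24Q + 6Q^2; setting MC = AVC gives 4Q^2 - 12Q = 0, so Q = 3. min AVC = 16.
For P < €16 the firm produces nothing.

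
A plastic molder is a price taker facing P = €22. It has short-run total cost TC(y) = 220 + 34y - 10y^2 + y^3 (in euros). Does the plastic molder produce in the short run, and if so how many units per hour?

From TC, MC = TC'(y) = 34 - 20y + 3y^2 and AVC = VC/y = 34 - 10y + y^2.
AVC is minimized where dAVC/dy = -10 + 2y = 0, at y = 5; min AVC = 34 - 10·5 + 5^2 = €9.
Because €22 ≥ €9, revenue can cover variable cost; the firm operates.
Set P = MC: 22 = 34 - 20y + 3y^2 → 12 - 20y + 3y^2 = 0. The roots are y = 2/3 and y = 6; the profit-maximizing output is on the rising part of MC, so y* = 6.
Check: AVC at y = 6 is €10 ≤ P, so revenue covers variable cost.
Profit = P·y − TC = 22·6 − 280 = -€148, a loss, but smaller than the €220 fixed cost the firm would lose by shutting down.

Produce at y = 6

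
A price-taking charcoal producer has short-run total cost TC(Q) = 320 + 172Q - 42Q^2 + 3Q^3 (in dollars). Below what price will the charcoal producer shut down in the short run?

The shutdown price is the minimum of AVC. VC = 172Q - 42Q^2 + 3Q^3, so AVC = 172 - 42Q + 3Q^2.
dAVC/dQ = -42 + 6Q = 0 gives Q = 7. min AVC = 172 - 42·7 + 3·7^2 = 25.
So the shutdown price is $25.

$25 per unit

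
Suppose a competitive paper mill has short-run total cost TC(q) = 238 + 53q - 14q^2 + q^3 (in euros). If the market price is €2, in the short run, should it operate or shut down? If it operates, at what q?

Shut down

From TC, MC = TC'(q) = 53 - 28q + 3q^2 and AVC = VC/q = 53 - 14q + q^2.
The AVC parabola has its vertex at q = 14/2 = 7, where AVC = 53 - 14·7 + 7^2 = €4.
With P < min AVC (€2 < €4), every unit sold adds to the loss.
Shutting down limits the loss to fixed cost, €238.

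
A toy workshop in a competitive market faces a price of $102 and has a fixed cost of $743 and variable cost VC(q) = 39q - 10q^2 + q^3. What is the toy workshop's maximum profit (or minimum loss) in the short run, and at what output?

Profit = -$95 at q = 9

AVC = 39 - 10q + q^2; min AVC = $14 at q = 5. Since P = $102 ≥ min AVC, the firm produces.
MC = 39 - 20q + 3q^2. Setting P = MC and taking the root on the rising branch gives q* = 9.
TR = 102·9 = 918. TC = 743 + 270 = 1013. Profit = 918 − 1013 = -$95.
Shutting down would mean losing the fixed cost of $743, so operating at a loss of $95 is better by $648.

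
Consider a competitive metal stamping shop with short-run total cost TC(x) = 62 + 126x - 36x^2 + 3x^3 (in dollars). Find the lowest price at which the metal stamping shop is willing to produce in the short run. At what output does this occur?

The shutdown price is the minimum of AVC. VC = 126x - 36x^2 + 3x^3, so AVC = 126 - 36x + 3x^2.
At the minimum of AVC, MC = AVC. MC = 126 - 72x + 9x^2; setting MC = AVC gives 6x^2 - 36x = 0, so x = 6. min AVC = 18.
The firm shuts down for any P below $18.

$18 per unit, at x = 6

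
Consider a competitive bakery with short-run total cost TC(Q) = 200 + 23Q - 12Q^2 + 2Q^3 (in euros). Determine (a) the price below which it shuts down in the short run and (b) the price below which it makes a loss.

Shutdown price = min AVC. AVC = 23 - 12Q + 2Q^2, with vertex at Q = 3 and minimum €5.
ATC = 200/Q + 23 - 12Q + 2Q^2. Setting dATC/dQ = −200/Q^2 − 12 + 4Q = 0 gives Q = 5 (since 4·5^3 − 12·5^2 = 200).
min ATC = 200/5 + 23 − 12·5 + 2·5^2 = €53. That is the break-even price.
Between these two prices the firm operates at a loss; above €53 it earns a profit.

Shutdown price = €5; break-even price = €53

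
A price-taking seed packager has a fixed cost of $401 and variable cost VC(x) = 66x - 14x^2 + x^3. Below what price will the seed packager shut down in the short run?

$17 per unit

Short-run supply begins at min AVC. From VC = 66x - 14x^2 + x^3, AVC = 66 - 14x + x^2.
dAVC/dx = -14 + 2x = 0 gives x = 7. min AVC = 66 - 14·7 + 7^2 = 17.
So the shutdown price is $17.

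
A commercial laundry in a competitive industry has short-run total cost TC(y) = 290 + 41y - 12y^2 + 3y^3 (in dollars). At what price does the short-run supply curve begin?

$29 per unit

Short-run supply begins at min AVC. From VC = 41y - 12y^2 + 3y^3, AVC = 41 - 12y + 3y^2.
dAVC/dy = -12 + 6y = 0 gives y = 2. min AVC = 41 - 12·2 + 3·2^2 = 29.
So the shutdown price is $29.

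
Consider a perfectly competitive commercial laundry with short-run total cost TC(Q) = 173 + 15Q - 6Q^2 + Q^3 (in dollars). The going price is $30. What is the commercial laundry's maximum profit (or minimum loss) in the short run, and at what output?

AVC = 15 - 6Q + Q^2 has its minimum $6 at Q = 3; price $30 clears that bar, so the firm operates.
MC = 15 - 12Q + 3Q^2. Setting P = MC and taking the root on the rising branch gives Q* = 5.
TR = 30·5 = 150. TC = 173 + 50 = 223. Profit = 150 − 223 = -$73.
Shutting down would mean losing the fixed cost of $173, so operating at a loss of $73 is better by $100.

Profit = -$73 at Q = 5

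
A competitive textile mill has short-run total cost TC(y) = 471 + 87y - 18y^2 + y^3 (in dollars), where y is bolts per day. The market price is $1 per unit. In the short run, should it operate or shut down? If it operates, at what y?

From TC, MC = TC'(y) = 87 - 36y + 3y^2 and AVC = VC/y = 87 - 18y + y^2.
AVC is minimized where dAVC/dy = -18 + 2y = 0, at y = 9; min AVC = 87 - 18·9 + 9^2 = $6.
Since P = $1 < min AVC = $6, price fails to cover variable cost at any output.
Shutting down limits the loss to fixed cost, $471.

Shut down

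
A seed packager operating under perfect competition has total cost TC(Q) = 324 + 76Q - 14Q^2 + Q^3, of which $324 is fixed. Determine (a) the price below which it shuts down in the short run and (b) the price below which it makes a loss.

Shutdown price = min AVC. AVC = 76 - 14Q + Q^2, with vertex at Q = 7 and minimum $27.
ATC = 324/Q + 76 - 14Q + Q^2. Setting dATC/dQ = −324/Q^2 − 14 + 2Q = 0 gives Q = 9 (since 2·9^3 − 14·9^2 = 324).
min ATC = 324/9 + 76 − 14·9 + 9^2 = $67. That is the break-even price.
Between these two prices the firm operates at a loss; above $67 it earns a profit.

Shutdown price = $27; break-even price = $67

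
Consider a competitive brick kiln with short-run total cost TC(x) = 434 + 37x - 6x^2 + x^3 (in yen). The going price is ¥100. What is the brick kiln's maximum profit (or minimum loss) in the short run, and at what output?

AVC = 37 - 6x + x^2 has its minimum ¥28 at x = 3; price ¥100 clears that bar, so the firm operates.
With MC = 37 - 12x + 3x^2, P = MC on the upward-sloping part at x* = 7.
TR = 100·7 = 700. TC = 434 + 308 = 742. Profit = 700 − 742 = -¥42.
That loss of ¥42 beats the ¥434 the firm would lose by shutting down; producing recovers ¥392 of fixed cost.

Profit = -¥42 at x = 7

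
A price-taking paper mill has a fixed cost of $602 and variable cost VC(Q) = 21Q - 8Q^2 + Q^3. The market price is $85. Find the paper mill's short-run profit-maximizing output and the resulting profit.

AVC = 21 - 8Q + Q^2 has its minimum $5 at Q = 4; price $85 clears that bar, so the firm operates.
With MC = 21 - 16Q + 3Q^2, P = MC on the upward-sloping part at Q* = 8.
TR = 85·8 = 680. TC = 602 + 168 = 770. Profit = 680 − 770 = -$90.
That loss of $90 beats the $602 the firm would lose by shutting down; producing recovers $512 of fixed cost.

Profit = -$90 at Q = 8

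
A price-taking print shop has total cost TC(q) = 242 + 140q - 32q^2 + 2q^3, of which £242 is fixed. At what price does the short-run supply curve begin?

The shutdown price is the minimum of AVC. VC = 140q - 32q^2 + 2q^3, so AVC = 140 - 32q + 2q^2.
At the minimum of AVC, MC = AVC. MC = 140 - 64q + 6q^2; setting MC = AVC gives 4q^2 - 32q = 0, so q = 8. min AVC = 12.
So the shutdown price is £12.

£12 per unit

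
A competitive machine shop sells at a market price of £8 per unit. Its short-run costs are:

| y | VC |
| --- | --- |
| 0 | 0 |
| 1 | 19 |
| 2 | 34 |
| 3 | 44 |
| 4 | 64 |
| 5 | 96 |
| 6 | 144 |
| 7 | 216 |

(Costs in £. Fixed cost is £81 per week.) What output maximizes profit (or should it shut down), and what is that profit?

Compute π = P·y − TC at each output: y=0: -81; y=1: -92; y=2: -99; y=3: -101; y=4: -113; y=5: -137; y=6: -177; y=7: -241.
Profit is highest at y = 0. Equivalently, the lowest AVC in the table is 44/3 ≈ £14.67 at y = 3, and P = £8 falls below it — price never covers variable cost, so the firm shuts down and loses only its fixed cost.

y = 0 (shut down); profit = -£81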